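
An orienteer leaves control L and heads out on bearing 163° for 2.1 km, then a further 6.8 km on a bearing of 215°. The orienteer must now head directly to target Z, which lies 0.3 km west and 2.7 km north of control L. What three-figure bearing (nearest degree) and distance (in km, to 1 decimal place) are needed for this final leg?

Leg 1 (163°, 2.1 km): east 2.1 sin 163° = 0.61, north 2.1 cos 163° = -2.01
Leg 2 (215°, 6.8 km): east 6.8 sin 215° = -3.90, north 6.8 cos 215° = -5.57
Current position: (-3.29, -7.58). Target: (-0.3, 2.7). Remaining: Δeast = 2.99, Δnorth = 10.28.
Bearing = atan2(2.99, 10.28) mod 360° = 16.20°; distance = √((2.99)² + (10.28)²) = 10.704 km.

016°, 10.7 km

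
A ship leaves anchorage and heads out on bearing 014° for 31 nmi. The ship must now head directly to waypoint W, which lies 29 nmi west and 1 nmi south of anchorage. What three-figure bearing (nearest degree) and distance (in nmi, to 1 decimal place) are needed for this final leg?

230°, 47.9 nmi

Leg 1 (014°, 31 nmi): east 31 sin 14° = 7.50, north 31 cos 14° = 30.08
Current position: (7.50, 30.08). Target: (-29, -1). Remaining: Δeast = -36.50, Δnorth = -31.08.
Bearing = atan2(-36.50, -31.08) mod 360° = 229.59°; distance = √((-36.50)² + (-31.08)²) = 47.939 nmi.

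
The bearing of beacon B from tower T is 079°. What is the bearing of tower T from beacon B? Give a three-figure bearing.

Back-bearing = 079° + 180° = 259°.

259°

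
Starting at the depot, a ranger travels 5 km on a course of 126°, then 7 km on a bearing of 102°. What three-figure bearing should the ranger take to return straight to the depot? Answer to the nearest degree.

Leg 1 (126°, 5 km): east 5 sin 126° = 4.05, north 5 cos 126° = -2.94
Leg 2 (102°, 7 km): east 7 sin 102° = 6.85, north 7 cos 102° = -1.46
Net displacement: 10.89 east, -4.39 north. Direction back to start is (-10.89, 4.39): bearing = atan2(-10.89, 4.39) mod 360° = 291.97° ≈ 292°.

292°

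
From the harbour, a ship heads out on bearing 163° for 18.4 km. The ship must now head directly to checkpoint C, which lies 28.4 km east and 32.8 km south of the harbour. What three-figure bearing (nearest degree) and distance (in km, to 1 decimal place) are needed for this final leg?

123°, 27.6 km

Leg 1 (163°, 18.4 km): east 18.4 sin 163° = 5.38, north 18.4 cos 163° = -17.60
Current position: (5.38, -17.60). Target: (28.4, -32.8). Remaining: Δeast = 23.02, Δnorth = -15.20.
Bearing = atan2(23.02, -15.20) mod 360° = 123.44°; distance = √((23.02)² + (-15.20)²) = 27.588 km.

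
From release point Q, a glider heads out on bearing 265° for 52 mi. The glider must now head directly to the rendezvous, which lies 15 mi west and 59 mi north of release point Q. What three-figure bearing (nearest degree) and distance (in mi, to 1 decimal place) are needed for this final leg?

030°, 73.4 mi

Leg 1 (265°, 52 mi): east 52 sin 265° = -51.80, north 52 cos 265° = -4.53
Current position: (-51.80, -4.53). Target: (-15, 59). Remaining: Δeast = 36.80, Δnorth = 63.53.
Bearing = atan2(36.80, 63.53) mod 360° = 30.08°; distance = √((36.80)² + (63.53)²) = 73.422 mi.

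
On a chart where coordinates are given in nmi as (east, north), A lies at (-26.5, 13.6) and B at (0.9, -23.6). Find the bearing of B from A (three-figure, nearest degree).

144°

Δeast = 0.9 − -26.5 = 27.40; Δnorth = -23.6 − 13.6 = -37.20.
Bearing = atan2(Δeast, Δnorth) mod 360° = 143.63° ≈ 144°.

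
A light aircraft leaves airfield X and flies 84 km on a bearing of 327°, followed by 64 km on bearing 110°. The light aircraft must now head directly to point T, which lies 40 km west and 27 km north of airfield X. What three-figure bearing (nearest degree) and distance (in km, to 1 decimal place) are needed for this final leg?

Leg 1 (327°, 84 km): east 84 sin 327° = -45.75, north 84 cos 327° = 70.45
Leg 2 (110°, 64 km): east 64 sin 110° = 60.14, north 64 cos 110° = -21.89
Current position: (14.39, 48.56). Target: (-40, 27). Remaining: Δeast = -54.39, Δnorth = -21.56.
Bearing = atan2(-54.39, -21.56) mod 360° = 248.38°; distance = √((-54.39)² + (-21.56)²) = 58.508 km.

248°, 58.5 km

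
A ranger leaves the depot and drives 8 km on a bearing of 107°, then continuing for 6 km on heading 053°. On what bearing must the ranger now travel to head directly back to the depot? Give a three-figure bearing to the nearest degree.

264°

Leg 1 (107°, 8 km): east 8 sin 107° = 7.65, north 8 cos 107° = -2.34
Leg 2 (053°, 6 km): east 6 sin 53° = 4.79, north 6 cos 53° = 3.61
Net displacement: 12.44 east, 1.27 north. Direction back to start is (-12.44, -1.27): bearing = atan2(-12.44, -1.27) mod 360° = 264.16° ≈ 264°.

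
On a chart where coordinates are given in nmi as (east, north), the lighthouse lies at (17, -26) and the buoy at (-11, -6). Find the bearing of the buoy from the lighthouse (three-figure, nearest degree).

306°

Δeast = -11 − 17 = -28.00; Δnorth = -6 − -26 = 20.00.
Bearing = atan2(Δeast, Δnorth) mod 360° = 305.54° ≈ 306°.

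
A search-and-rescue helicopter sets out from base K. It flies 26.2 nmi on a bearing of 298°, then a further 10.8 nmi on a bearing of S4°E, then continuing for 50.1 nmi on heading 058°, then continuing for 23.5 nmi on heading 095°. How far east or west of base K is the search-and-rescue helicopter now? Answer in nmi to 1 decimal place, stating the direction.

43.5 nmi east

Leg 1 (298°, 26.2 nmi): east 26.2 sin 298° = -23.13, north 26.2 cos 298° = 12.30
Leg 2 (S4°E, 10.8 nmi): east 10.8 sin 176° = 0.75, north 10.8 cos 176° = -10.77
Leg 3 (058°, 50.1 nmi): east 50.1 sin 58° = 42.49, north 50.1 cos 58° = 26.55
Leg 4 (095°, 23.5 nmi): east 23.5 sin 95° = 23.41, north 23.5 cos 95° = -2.05
Net east component: 43.52 nmi.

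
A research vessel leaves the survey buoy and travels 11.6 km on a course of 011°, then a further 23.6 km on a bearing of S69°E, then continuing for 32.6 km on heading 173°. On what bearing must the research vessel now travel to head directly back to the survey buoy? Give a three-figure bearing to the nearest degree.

316°

Leg 1 (011°, 11.6 km): east 11.6 sin 11° = 2.21, north 11.6 cos 11° = 11.39
Leg 2 (S69°E, 23.6 km): east 23.6 sin 111° = 22.03, north 23.6 cos 111° = -8.46
Leg 3 (173°, 32.6 km): east 32.6 sin 173° = 3.97, north 32.6 cos 173° = -32.36
Net displacement: 28.22 east, -29.43 north. Direction back to start is (-28.22, 29.43): bearing = atan2(-28.22, 29.43) mod 360° = 316.20° ≈ 316°.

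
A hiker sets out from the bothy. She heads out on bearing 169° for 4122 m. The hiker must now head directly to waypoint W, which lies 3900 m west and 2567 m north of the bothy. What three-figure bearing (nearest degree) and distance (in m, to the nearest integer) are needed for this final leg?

Leg 1 (169°, 4122 m): east 4122 sin 169° = 786.51, north 4122 cos 169° = -4046.27
Current position: (786.51, -4046.27). Target: (-3900, 2567). Remaining: Δeast = -4686.51, Δnorth = 6613.27.
Bearing = atan2(-4686.51, 6613.27) mod 360° = 324.68°; distance = √((-4686.51)² + (6613.27)²) = 8105.475 m.

325°, 8105 m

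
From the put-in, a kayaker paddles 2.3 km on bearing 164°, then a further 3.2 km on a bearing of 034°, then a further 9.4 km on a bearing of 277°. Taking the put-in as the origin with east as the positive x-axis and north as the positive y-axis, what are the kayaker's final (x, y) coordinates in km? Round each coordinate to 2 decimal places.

(-6.91, 1.59)

Leg 1 (164°, 2.3 km): east 2.3 sin 164° = 0.63, north 2.3 cos 164° = -2.21
Leg 2 (034°, 3.2 km): east 3.2 sin 34° = 1.79, north 3.2 cos 34° = 2.65
Leg 3 (277°, 9.4 km): east 9.4 sin 277° = -9.33, north 9.4 cos 277° = 1.15
Summing: -6.91 km east, 1.59 km north → (-6.91, 1.59).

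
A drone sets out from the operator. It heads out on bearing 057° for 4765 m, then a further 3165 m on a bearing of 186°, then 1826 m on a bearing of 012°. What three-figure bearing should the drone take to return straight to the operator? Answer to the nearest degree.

Leg 1 (057°, 4765 m): east 4765 sin 57° = 3996.27, north 4765 cos 57° = 2595.21
Leg 2 (186°, 3165 m): east 3165 sin 186° = -330.83, north 3165 cos 186° = -3147.66
Leg 3 (012°, 1826 m): east 1826 sin 12° = 379.65, north 1826 cos 12° = 1786.10
Net displacement: 4045.08 east, 1233.64 north. Direction back to start is (-4045.08, -1233.64): bearing = atan2(-4045.08, -1233.64) mod 360° = 253.04° ≈ 253°.

253°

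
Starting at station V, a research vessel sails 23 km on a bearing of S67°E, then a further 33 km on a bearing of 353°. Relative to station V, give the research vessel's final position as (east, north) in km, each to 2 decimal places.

Leg 1 (S67°E, 23 km): east 23 sin 113° = 21.17, north 23 cos 113° = -8.99
Leg 2 (353°, 33 km): east 33 sin 353° = -4.02, north 33 cos 353° = 32.75
Summing: 17.15 km east, 23.77 km north → (17.15, 23.77).

(17.15, 23.77)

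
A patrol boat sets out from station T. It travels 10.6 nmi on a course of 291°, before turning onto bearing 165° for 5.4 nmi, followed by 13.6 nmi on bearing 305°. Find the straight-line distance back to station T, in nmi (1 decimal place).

20.7 nmi

Leg 1 (291°, 10.6 nmi): east 10.6 sin 291° = -9.90, north 10.6 cos 291° = 3.80
Leg 2 (165°, 5.4 nmi): east 5.4 sin 165° = 1.40, north 5.4 cos 165° = -5.22
Leg 3 (305°, 13.6 nmi): east 13.6 sin 305° = -11.14, north 13.6 cos 305° = 7.80
Net: -19.64 east, 6.38 north. Distance = √((-19.64)² + (6.38)²) = 20.650 nmi.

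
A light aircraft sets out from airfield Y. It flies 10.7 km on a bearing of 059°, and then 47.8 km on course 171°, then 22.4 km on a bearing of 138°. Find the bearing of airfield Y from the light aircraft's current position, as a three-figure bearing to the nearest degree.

Leg 1 (059°, 10.7 km): east 10.7 sin 59° = 9.17, north 10.7 cos 59° = 5.51
Leg 2 (171°, 47.8 km): east 47.8 sin 171° = 7.48, north 47.8 cos 171° = -47.21
Leg 3 (138°, 22.4 km): east 22.4 sin 138° = 14.99, north 22.4 cos 138° = -16.65
Net displacement: 31.64 east, -58.35 north. Direction back to start is (-31.64, 58.35): bearing = atan2(-31.64, 58.35) mod 360° = 331.53° ≈ 332°.

332°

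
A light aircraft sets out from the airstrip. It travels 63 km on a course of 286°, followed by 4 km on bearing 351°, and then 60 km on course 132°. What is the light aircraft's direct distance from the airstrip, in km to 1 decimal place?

Leg 1 (286°, 63 km): east 63 sin 286° = -60.56, north 63 cos 286° = 17.37
Leg 2 (351°, 4 km): east 4 sin 351° = -0.63, north 4 cos 351° = 3.95
Leg 3 (132°, 60 km): east 60 sin 132° = 44.59, north 60 cos 132° = -40.15
Net: -16.60 east, -18.83 north. Distance = √((-16.60)² + (-18.83)²) = 25.102 km.

25.1 km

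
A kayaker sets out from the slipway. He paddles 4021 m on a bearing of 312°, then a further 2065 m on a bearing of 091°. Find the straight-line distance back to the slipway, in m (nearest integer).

2811 m

Leg 1 (312°, 4021 m): east 4021 sin 312° = -2988.19, north 4021 cos 312° = 2690.57
Leg 2 (091°, 2065 m): east 2065 sin 91° = 2064.69, north 2065 cos 91° = -36.04
Net: -923.50 east, 2654.53 north. Distance = √((-923.50)² + (2654.53)²) = 2810.589 m.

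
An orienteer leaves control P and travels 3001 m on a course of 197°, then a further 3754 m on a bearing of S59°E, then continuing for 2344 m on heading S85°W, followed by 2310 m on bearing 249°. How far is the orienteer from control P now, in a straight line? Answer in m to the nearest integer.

6219 m

Leg 1 (197°, 3001 m): east 3001 sin 197° = -877.41, north 3001 cos 197° = -2869.87
Leg 2 (S59°E, 3754 m): east 3754 sin 121° = 3217.81, north 3754 cos 121° = -1933.45
Leg 3 (S85°W, 2344 m): east 2344 sin 265° = -2335.08, north 2344 cos 265° = -204.29
Leg 4 (249°, 2310 m): east 2310 sin 249° = -2156.57, north 2310 cos 249° = -827.83
Net: -2151.25 east, -5835.45 north. Distance = √((-2151.25)² + (-5835.45)²) = 6219.351 m.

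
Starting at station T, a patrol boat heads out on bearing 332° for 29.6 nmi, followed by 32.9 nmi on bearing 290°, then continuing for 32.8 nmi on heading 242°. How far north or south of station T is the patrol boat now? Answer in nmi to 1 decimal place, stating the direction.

22.0 nmi north

Leg 1 (332°, 29.6 nmi): east 29.6 sin 332° = -13.90, north 29.6 cos 332° = 26.14
Leg 2 (290°, 32.9 nmi): east 32.9 sin 290° = -30.92, north 32.9 cos 290° = 11.25
Leg 3 (242°, 32.8 nmi): east 32.8 sin 242° = -28.96, north 32.8 cos 242° = -15.40
Net north component: 21.99 nmi.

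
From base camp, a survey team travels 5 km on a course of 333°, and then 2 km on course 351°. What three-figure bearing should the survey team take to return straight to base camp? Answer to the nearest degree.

158°

Leg 1 (333°, 5 km): east 5 sin 333° = -2.27, north 5 cos 333° = 4.46
Leg 2 (351°, 2 km): east 2 sin 351° = -0.31, north 2 cos 351° = 1.98
Net displacement: -2.58 east, 6.43 north. Direction back to start is (2.58, -6.43): bearing = atan2(2.58, -6.43) mod 360° = 158.12° ≈ 158°.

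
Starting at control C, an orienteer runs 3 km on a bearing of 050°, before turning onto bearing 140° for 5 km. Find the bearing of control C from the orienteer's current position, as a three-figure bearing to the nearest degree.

289°

Leg 1 (050°, 3 km): east 3 sin 50° = 2.30, north 3 cos 50° = 1.93
Leg 2 (140°, 5 km): east 5 sin 140° = 3.21, north 5 cos 140° = -3.83
Net displacement: 5.51 east, -1.90 north. Direction back to start is (-5.51, 1.90): bearing = atan2(-5.51, 1.90) mod 360° = 289.04° ≈ 289°.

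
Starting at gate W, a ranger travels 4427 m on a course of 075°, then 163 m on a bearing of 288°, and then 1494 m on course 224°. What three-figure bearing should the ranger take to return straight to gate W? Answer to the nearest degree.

Leg 1 (075°, 4427 m): east 4427 sin 75° = 4276.15, north 4427 cos 75° = 1145.79
Leg 2 (288°, 163 m): east 163 sin 288° = -155.02, north 163 cos 288° = 50.37
Leg 3 (224°, 1494 m): east 1494 sin 224° = -1037.82, north 1494 cos 224° = -1074.69
Net displacement: 3083.31 east, 121.47 north. Direction back to start is (-3083.31, -121.47): bearing = atan2(-3083.31, -121.47) mod 360° = 267.74° ≈ 268°.

268°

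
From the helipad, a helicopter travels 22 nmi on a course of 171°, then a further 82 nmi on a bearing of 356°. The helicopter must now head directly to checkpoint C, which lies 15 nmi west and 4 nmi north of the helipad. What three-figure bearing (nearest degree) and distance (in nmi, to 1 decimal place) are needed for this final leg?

Leg 1 (171°, 22 nmi): east 22 sin 171° = 3.44, north 22 cos 171° = -21.73
Leg 2 (356°, 82 nmi): east 82 sin 356° = -5.72, north 82 cos 356° = 81.80
Current position: (-2.28, 60.07). Target: (-15, 4). Remaining: Δeast = -12.72, Δnorth = -56.07.
Bearing = atan2(-12.72, -56.07) mod 360° = 192.78°; distance = √((-12.72)² + (-56.07)²) = 57.496 nmi.

193°, 57.5 nmi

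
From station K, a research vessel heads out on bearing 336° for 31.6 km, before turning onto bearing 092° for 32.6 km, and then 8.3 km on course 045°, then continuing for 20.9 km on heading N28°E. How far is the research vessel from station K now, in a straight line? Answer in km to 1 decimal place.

63.0 km

Leg 1 (336°, 31.6 km): east 31.6 sin 336° = -12.85, north 31.6 cos 336° = 28.87
Leg 2 (092°, 32.6 km): east 32.6 sin 92° = 32.58, north 32.6 cos 92° = -1.14
Leg 3 (045°, 8.3 km): east 8.3 sin 45° = 5.87, north 8.3 cos 45° = 5.87
Leg 4 (N28°E, 20.9 km): east 20.9 sin 28° = 9.81, north 20.9 cos 28° = 18.45
Net: 35.41 east, 52.05 north. Distance = √((35.41)² + (52.05)²) = 62.954 km.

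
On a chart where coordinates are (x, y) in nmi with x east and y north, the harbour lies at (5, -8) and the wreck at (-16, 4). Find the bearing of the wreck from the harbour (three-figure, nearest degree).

Δeast = -16 − 5 = -21.00; Δnorth = 4 − -8 = 12.00.
Bearing = atan2(Δeast, Δnorth) mod 360° = 299.74° ≈ 300°.

300°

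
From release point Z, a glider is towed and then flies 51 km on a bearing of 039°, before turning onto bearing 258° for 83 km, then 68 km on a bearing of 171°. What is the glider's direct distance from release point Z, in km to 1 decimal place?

59.0 km

Leg 1 (039°, 51 km): east 51 sin 39° = 32.10, north 51 cos 39° = 39.63
Leg 2 (258°, 83 km): east 83 sin 258° = -81.19, north 83 cos 258° = -17.26
Leg 3 (171°, 68 km): east 68 sin 171° = 10.64, north 68 cos 171° = -67.16
Net: -38.45 east, -44.79 north. Distance = √((-38.45)² + (-44.79)²) = 59.028 km.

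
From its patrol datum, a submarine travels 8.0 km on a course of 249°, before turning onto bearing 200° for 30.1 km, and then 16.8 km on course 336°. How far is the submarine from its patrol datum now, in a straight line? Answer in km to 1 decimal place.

Leg 1 (249°, 8.0 km): east 8.0 sin 249° = -7.47, north 8.0 cos 249° = -2.87
Leg 2 (200°, 30.1 km): east 30.1 sin 200° = -10.29, north 30.1 cos 200° = -28.28
Leg 3 (336°, 16.8 km): east 16.8 sin 336° = -6.83, north 16.8 cos 336° = 15.35
Net: -24.60 east, -15.80 north. Distance = √((-24.60)² + (-15.80)²) = 29.236 km.

29.2 km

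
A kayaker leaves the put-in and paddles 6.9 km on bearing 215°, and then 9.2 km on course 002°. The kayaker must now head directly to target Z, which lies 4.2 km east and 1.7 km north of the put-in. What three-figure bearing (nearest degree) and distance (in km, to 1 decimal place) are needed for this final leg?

Leg 1 (215°, 6.9 km): east 6.9 sin 215° = -3.96, north 6.9 cos 215° = -5.65
Leg 2 (002°, 9.2 km): east 9.2 sin 2° = 0.32, north 9.2 cos 2° = 9.19
Current position: (-3.64, 3.54). Target: (4.2, 1.7). Remaining: Δeast = 7.84, Δnorth = -1.84.
Bearing = atan2(7.84, -1.84) mod 360° = 103.23°; distance = √((7.84)² + (-1.84)²) = 8.050 km.

103°, 8.1 km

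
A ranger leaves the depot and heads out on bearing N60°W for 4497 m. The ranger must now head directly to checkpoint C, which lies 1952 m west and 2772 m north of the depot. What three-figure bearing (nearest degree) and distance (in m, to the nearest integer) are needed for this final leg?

075°, 2012 m

Leg 1 (N60°W, 4497 m): east 4497 sin 300° = -3894.52, north 4497 cos 300° = 2248.50
Current position: (-3894.52, 2248.50). Target: (-1952, 2772). Remaining: Δeast = 1942.52, Δnorth = 523.50.
Bearing = atan2(1942.52, 523.50) mod 360° = 74.92°; distance = √((1942.52)² + (523.50)²) = 2011.820 m.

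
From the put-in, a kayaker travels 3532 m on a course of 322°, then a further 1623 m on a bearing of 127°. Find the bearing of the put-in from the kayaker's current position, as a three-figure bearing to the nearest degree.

154°

Leg 1 (322°, 3532 m): east 3532 sin 322° = -2174.52, north 3532 cos 322° = 2783.25
Leg 2 (127°, 1623 m): east 1623 sin 127° = 1296.19, north 1623 cos 127° = -976.75
Net displacement: -878.33 east, 1806.51 north. Direction back to start is (878.33, -1806.51): bearing = atan2(878.33, -1806.51) mod 360° = 154.07° ≈ 154°.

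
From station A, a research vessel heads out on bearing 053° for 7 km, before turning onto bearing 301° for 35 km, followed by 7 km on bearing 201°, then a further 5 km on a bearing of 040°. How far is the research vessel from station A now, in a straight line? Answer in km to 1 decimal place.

30.7 km

Leg 1 (053°, 7 km): east 7 sin 53° = 5.59, north 7 cos 53° = 4.21
Leg 2 (301°, 35 km): east 35 sin 301° = -30.00, north 35 cos 301° = 18.03
Leg 3 (201°, 7 km): east 7 sin 201° = -2.51, north 7 cos 201° = -6.54
Leg 4 (040°, 5 km): east 5 sin 40° = 3.21, north 5 cos 40° = 3.83
Net: -23.71 east, 19.53 north. Distance = √((-23.71)² + (19.53)²) = 30.717 km.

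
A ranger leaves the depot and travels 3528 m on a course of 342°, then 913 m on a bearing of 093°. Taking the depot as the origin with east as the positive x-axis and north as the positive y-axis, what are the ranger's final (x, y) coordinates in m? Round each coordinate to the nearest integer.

Leg 1 (342°, 3528 m): east 3528 sin 342° = -1090.21, north 3528 cos 342° = 3355.33
Leg 2 (093°, 913 m): east 913 sin 93° = 911.75, north 913 cos 93° = -47.78
Summing: -178.46 m east, 3307.54 m north → (-178, 3308).

(-178, 3308)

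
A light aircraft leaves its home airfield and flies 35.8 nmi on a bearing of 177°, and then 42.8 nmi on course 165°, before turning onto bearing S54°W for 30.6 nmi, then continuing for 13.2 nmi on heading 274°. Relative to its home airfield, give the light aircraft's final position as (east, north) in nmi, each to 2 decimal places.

Leg 1 (177°, 35.8 nmi): east 35.8 sin 177° = 1.87, north 35.8 cos 177° = -35.75
Leg 2 (165°, 42.8 nmi): east 42.8 sin 165° = 11.08, north 42.8 cos 165° = -41.34
Leg 3 (S54°W, 30.6 nmi): east 30.6 sin 234° = -24.76, north 30.6 cos 234° = -17.99
Leg 4 (274°, 13.2 nmi): east 13.2 sin 274° = -13.17, north 13.2 cos 274° = 0.92
Summing: -24.97 nmi east, -94.16 nmi north → (-24.97, -94.16).

(-24.97, -94.16)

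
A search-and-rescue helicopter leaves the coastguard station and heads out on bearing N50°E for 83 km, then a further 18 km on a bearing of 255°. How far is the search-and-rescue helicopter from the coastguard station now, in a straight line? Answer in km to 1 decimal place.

Leg 1 (N50°E, 83 km): east 83 sin 50° = 63.58, north 83 cos 50° = 53.35
Leg 2 (255°, 18 km): east 18 sin 255° = -17.39, north 18 cos 255° = -4.66
Net: 46.20 east, 48.69 north. Distance = √((46.20)² + (48.69)²) = 67.119 km.

67.1 km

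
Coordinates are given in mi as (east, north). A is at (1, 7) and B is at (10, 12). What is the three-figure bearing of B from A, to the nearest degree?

061°

Δeast = 10 − 1 = 9.00; Δnorth = 12 − 7 = 5.00.
Bearing = atan2(Δeast, Δnorth) mod 360° = 60.95° ≈ 061°.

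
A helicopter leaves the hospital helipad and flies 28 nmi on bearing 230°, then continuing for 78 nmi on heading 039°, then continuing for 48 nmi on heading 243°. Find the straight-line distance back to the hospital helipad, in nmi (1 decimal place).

25.7 nmi

Leg 1 (230°, 28 nmi): east 28 sin 230° = -21.45, north 28 cos 230° = -18.00
Leg 2 (039°, 78 nmi): east 78 sin 39° = 49.09, north 78 cos 39° = 60.62
Leg 3 (243°, 48 nmi): east 48 sin 243° = -42.77, north 48 cos 243° = -21.79
Net: -15.13 east, 20.83 north. Distance = √((-15.13)² + (20.83)²) = 25.744 nmi.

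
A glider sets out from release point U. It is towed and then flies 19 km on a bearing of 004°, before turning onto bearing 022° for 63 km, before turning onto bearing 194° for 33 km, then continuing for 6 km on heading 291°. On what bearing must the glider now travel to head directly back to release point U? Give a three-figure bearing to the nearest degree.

193°

Leg 1 (004°, 19 km): east 19 sin 4° = 1.33, north 19 cos 4° = 18.95
Leg 2 (022°, 63 km): east 63 sin 22° = 23.60, north 63 cos 22° = 58.41
Leg 3 (194°, 33 km): east 33 sin 194° = -7.98, north 33 cos 194° = -32.02
Leg 4 (291°, 6 km): east 6 sin 291° = -5.60, north 6 cos 291° = 2.15
Net displacement: 11.34 east, 47.50 north. Direction back to start is (-11.34, -47.50): bearing = atan2(-11.34, -47.50) mod 360° = 193.43° ≈ 193°.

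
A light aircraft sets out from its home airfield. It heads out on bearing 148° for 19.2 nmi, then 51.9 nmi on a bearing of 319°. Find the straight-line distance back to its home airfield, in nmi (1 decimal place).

Leg 1 (148°, 19.2 nmi): east 19.2 sin 148° = 10.17, north 19.2 cos 148° = -16.28
Leg 2 (319°, 51.9 nmi): east 51.9 sin 319° = -34.05, north 51.9 cos 319° = 39.17
Net: -23.88 east, 22.89 north. Distance = √((-23.88)² + (22.89)²) = 33.073 nmi.

33.1 nmi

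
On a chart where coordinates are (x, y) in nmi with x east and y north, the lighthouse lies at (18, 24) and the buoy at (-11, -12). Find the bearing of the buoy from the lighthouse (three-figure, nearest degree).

219°

Δeast = -11 − 18 = -29.00; Δnorth = -12 − 24 = -36.00.
Bearing = atan2(Δeast, Δnorth) mod 360° = 218.85° ≈ 219°.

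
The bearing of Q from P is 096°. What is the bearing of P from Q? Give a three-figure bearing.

Back-bearing = 096° + 180° = 276°.

276°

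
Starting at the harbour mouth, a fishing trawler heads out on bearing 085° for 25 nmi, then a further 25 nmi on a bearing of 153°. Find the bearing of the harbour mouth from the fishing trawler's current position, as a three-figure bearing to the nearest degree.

Leg 1 (085°, 25 nmi): east 25 sin 85° = 24.90, north 25 cos 85° = 2.18
Leg 2 (153°, 25 nmi): east 25 sin 153° = 11.35, north 25 cos 153° = -22.28
Net displacement: 36.25 east, -20.10 north. Direction back to start is (-36.25, 20.10): bearing = atan2(-36.25, 20.10) mod 360° = 299.00° ≈ 299°.

299°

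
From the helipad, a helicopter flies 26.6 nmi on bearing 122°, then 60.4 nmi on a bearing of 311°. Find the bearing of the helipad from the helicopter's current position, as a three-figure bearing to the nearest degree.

138°

Leg 1 (122°, 26.6 nmi): east 26.6 sin 122° = 22.56, north 26.6 cos 122° = -14.10
Leg 2 (311°, 60.4 nmi): east 60.4 sin 311° = -45.58, north 60.4 cos 311° = 39.63
Net displacement: -23.03 east, 25.53 north. Direction back to start is (23.03, -25.53): bearing = atan2(23.03, -25.53) mod 360° = 137.95° ≈ 138°.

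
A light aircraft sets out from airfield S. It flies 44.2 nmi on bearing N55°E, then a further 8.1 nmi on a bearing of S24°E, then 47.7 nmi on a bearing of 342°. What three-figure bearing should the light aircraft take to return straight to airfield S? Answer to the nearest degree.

Leg 1 (N55°E, 44.2 nmi): east 44.2 sin 55° = 36.21, north 44.2 cos 55° = 25.35
Leg 2 (S24°E, 8.1 nmi): east 8.1 sin 156° = 3.29, north 8.1 cos 156° = -7.40
Leg 3 (342°, 47.7 nmi): east 47.7 sin 342° = -14.74, north 47.7 cos 342° = 45.37
Net displacement: 24.76 east, 63.32 north. Direction back to start is (-24.76, -63.32): bearing = atan2(-24.76, -63.32) mod 360° = 201.36° ≈ 201°.

201°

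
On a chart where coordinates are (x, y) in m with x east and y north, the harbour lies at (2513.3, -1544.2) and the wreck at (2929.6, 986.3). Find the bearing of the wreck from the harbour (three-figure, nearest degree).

Δeast = 2929.6 − 2513.3 = 416.30; Δnorth = 986.3 − -1544.2 = 2530.50.
Bearing = atan2(Δeast, Δnorth) mod 360° = 9.34° ≈ 009°.

009°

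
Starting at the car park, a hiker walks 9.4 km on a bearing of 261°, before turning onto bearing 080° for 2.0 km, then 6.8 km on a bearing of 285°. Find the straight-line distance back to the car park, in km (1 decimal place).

Leg 1 (261°, 9.4 km): east 9.4 sin 261° = -9.28, north 9.4 cos 261° = -1.47
Leg 2 (080°, 2.0 km): east 2.0 sin 80° = 1.97, north 2.0 cos 80° = 0.35
Leg 3 (285°, 6.8 km): east 6.8 sin 285° = -6.57, north 6.8 cos 285° = 1.76
Net: -13.88 east, 0.64 north. Distance = √((-13.88)² + (0.64)²) = 13.898 km.

13.9 km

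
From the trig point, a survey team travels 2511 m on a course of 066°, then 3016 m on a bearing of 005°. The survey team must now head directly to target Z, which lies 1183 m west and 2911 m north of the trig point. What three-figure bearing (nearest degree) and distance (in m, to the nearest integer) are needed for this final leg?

253°, 3902 m

Leg 1 (066°, 2511 m): east 2511 sin 66° = 2293.91, north 2511 cos 66° = 1021.32
Leg 2 (005°, 3016 m): east 3016 sin 5° = 262.86, north 3016 cos 5° = 3004.52
Current position: (2556.77, 4025.84). Target: (-1183, 2911). Remaining: Δeast = -3739.77, Δnorth = -1114.84.
Bearing = atan2(-3739.77, -1114.84) mod 360° = 253.40°; distance = √((-3739.77)² + (-1114.84)²) = 3902.407 m.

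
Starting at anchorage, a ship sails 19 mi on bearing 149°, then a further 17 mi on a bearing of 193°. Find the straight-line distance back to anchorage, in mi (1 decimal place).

Leg 1 (149°, 19 mi): east 19 sin 149° = 9.79, north 19 cos 149° = -16.29
Leg 2 (193°, 17 mi): east 17 sin 193° = -3.82, north 17 cos 193° = -16.56
Net: 5.96 east, -32.85 north. Distance = √((5.96)² + (-32.85)²) = 33.387 mi.

33.4 mi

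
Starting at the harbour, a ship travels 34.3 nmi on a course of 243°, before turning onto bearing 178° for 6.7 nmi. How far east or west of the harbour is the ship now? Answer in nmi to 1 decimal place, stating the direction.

Leg 1 (243°, 34.3 nmi): east 34.3 sin 243° = -30.56, north 34.3 cos 243° = -15.57
Leg 2 (178°, 6.7 nmi): east 6.7 sin 178° = 0.23, north 6.7 cos 178° = -6.70
Net east component: -30.33 nmi.

30.3 nmi west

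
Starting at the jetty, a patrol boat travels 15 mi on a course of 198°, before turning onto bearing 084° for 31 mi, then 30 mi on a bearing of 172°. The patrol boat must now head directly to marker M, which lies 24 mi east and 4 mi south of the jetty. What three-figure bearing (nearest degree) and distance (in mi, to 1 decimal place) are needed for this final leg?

Leg 1 (198°, 15 mi): east 15 sin 198° = -4.64, north 15 cos 198° = -14.27
Leg 2 (084°, 31 mi): east 31 sin 84° = 30.83, north 31 cos 84° = 3.24
Leg 3 (172°, 30 mi): east 30 sin 172° = 4.18, north 30 cos 172° = -29.71
Current position: (30.37, -40.73). Target: (24, -4). Remaining: Δeast = -6.37, Δnorth = 36.73.
Bearing = atan2(-6.37, 36.73) mod 360° = 350.16°; distance = √((-6.37)² + (36.73)²) = 37.282 mi.

350°, 37.3 mi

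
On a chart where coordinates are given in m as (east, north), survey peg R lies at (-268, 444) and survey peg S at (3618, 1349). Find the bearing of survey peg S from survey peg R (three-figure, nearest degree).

077°

Δeast = 3618 − -268 = 3886.00; Δnorth = 1349 − 444 = 905.00.
Bearing = atan2(Δeast, Δnorth) mod 360° = 76.89° ≈ 077°.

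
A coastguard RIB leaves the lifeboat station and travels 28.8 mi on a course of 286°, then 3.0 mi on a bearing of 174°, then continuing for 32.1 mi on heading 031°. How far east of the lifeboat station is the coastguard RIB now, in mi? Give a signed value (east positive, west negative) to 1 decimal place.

-10.8 mi

Leg 1 (286°, 28.8 mi): east 28.8 sin 286° = -27.68, north 28.8 cos 286° = 7.94
Leg 2 (174°, 3.0 mi): east 3.0 sin 174° = 0.31, north 3.0 cos 174° = -2.98
Leg 3 (031°, 32.1 mi): east 32.1 sin 31° = 16.53, north 32.1 cos 31° = 27.52
Net east component: -10.84 mi.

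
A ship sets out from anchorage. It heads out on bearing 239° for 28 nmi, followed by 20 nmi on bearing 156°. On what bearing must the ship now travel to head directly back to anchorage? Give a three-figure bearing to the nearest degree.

026°

Leg 1 (239°, 28 nmi): east 28 sin 239° = -24.00, north 28 cos 239° = -14.42
Leg 2 (156°, 20 nmi): east 20 sin 156° = 8.13, north 20 cos 156° = -18.27
Net displacement: -15.87 east, -32.69 north. Direction back to start is (15.87, 32.69): bearing = atan2(15.87, 32.69) mod 360° = 25.89° ≈ 026°.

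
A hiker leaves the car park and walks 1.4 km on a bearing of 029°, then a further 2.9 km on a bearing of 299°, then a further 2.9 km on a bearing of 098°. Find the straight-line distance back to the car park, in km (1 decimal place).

Leg 1 (029°, 1.4 km): east 1.4 sin 29° = 0.68, north 1.4 cos 29° = 1.22
Leg 2 (299°, 2.9 km): east 2.9 sin 299° = -2.54, north 2.9 cos 299° = 1.41
Leg 3 (098°, 2.9 km): east 2.9 sin 98° = 2.87, north 2.9 cos 98° = -0.40
Net: 1.01 east, 2.23 north. Distance = √((1.01)² + (2.23)²) = 2.447 km.

2.4 km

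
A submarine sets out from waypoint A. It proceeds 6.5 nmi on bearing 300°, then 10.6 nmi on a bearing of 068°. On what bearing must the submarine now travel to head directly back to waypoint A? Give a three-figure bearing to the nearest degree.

210°

Leg 1 (300°, 6.5 nmi): east 6.5 sin 300° = -5.63, north 6.5 cos 300° = 3.25
Leg 2 (068°, 10.6 nmi): east 10.6 sin 68° = 9.83, north 10.6 cos 68° = 3.97
Net displacement: 4.20 east, 7.22 north. Direction back to start is (-4.20, -7.22): bearing = atan2(-4.20, -7.22) mod 360° = 210.18° ≈ 210°.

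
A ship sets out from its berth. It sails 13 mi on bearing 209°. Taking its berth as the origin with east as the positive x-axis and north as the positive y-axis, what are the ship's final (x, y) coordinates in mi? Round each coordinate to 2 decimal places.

Leg 1 (209°, 13 mi): east 13 sin 209° = -6.30, north 13 cos 209° = -11.37
Summing: -6.30 mi east, -11.37 mi north → (-6.30, -11.37).

(-6.30, -11.37)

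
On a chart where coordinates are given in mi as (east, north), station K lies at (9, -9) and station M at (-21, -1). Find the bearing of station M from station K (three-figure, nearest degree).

285°

Δeast = -21 − 9 = -30.00; Δnorth = -1 − -9 = 8.00.
Bearing = atan2(Δeast, Δnorth) mod 360° = 284.93° ≈ 285°.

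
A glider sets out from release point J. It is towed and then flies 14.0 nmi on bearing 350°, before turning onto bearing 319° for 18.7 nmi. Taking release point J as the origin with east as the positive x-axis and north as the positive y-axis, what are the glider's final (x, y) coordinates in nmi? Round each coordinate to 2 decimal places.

Leg 1 (350°, 14.0 nmi): east 14.0 sin 350° = -2.43, north 14.0 cos 350° = 13.79
Leg 2 (319°, 18.7 nmi): east 18.7 sin 319° = -12.27, north 18.7 cos 319° = 14.11
Summing: -14.70 nmi east, 27.90 nmi north → (-14.70, 27.90).

(-14.70, 27.90)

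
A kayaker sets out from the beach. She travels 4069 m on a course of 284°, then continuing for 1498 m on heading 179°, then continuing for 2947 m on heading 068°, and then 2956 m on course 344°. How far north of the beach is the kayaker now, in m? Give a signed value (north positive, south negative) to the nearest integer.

3432 m

Leg 1 (284°, 4069 m): east 4069 sin 284° = -3948.13, north 4069 cos 284° = 984.38
Leg 2 (179°, 1498 m): east 1498 sin 179° = 26.14, north 1498 cos 179° = -1497.77
Leg 3 (068°, 2947 m): east 2947 sin 68° = 2732.41, north 2947 cos 68° = 1103.97
Leg 4 (344°, 2956 m): east 2956 sin 344° = -814.78, north 2956 cos 344° = 2841.49
Net north component: 3432.06 m.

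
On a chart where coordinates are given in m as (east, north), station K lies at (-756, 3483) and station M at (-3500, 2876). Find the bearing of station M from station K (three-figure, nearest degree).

258°

Δeast = -3500 − -756 = -2744.00; Δnorth = 2876 − 3483 = -607.00.
Bearing = atan2(Δeast, Δnorth) mod 360° = 257.53° ≈ 258°.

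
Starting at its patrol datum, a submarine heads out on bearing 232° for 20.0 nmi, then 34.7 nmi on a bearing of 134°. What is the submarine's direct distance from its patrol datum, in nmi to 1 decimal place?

37.6 nmi

Leg 1 (232°, 20.0 nmi): east 20.0 sin 232° = -15.76, north 20.0 cos 232° = -12.31
Leg 2 (134°, 34.7 nmi): east 34.7 sin 134° = 24.96, north 34.7 cos 134° = -24.10
Net: 9.20 east, -36.42 north. Distance = √((9.20)² + (-36.42)²) = 37.562 nmi.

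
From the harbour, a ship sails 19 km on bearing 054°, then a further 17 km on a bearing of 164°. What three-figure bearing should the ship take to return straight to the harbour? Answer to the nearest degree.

Leg 1 (054°, 19 km): east 19 sin 54° = 15.37, north 19 cos 54° = 11.17
Leg 2 (164°, 17 km): east 17 sin 164° = 4.69, north 17 cos 164° = -16.34
Net displacement: 20.06 east, -5.17 north. Direction back to start is (-20.06, 5.17): bearing = atan2(-20.06, 5.17) mod 360° = 284.46° ≈ 284°.

284°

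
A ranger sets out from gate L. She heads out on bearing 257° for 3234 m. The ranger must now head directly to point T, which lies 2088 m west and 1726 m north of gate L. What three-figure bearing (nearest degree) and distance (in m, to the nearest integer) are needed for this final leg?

Leg 1 (257°, 3234 m): east 3234 sin 257° = -3151.11, north 3234 cos 257° = -727.49
Current position: (-3151.11, -727.49). Target: (-2088, 1726). Remaining: Δeast = 1063.11, Δnorth = 2453.49.
Bearing = atan2(1063.11, 2453.49) mod 360° = 23.43°; distance = √((1063.11)² + (2453.49)²) = 2673.917 m.

023°, 2674 m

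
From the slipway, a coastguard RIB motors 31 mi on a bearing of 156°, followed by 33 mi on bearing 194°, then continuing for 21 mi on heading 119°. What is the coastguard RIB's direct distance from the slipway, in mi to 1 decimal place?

Leg 1 (156°, 31 mi): east 31 sin 156° = 12.61, north 31 cos 156° = -28.32
Leg 2 (194°, 33 mi): east 33 sin 194° = -7.98, north 33 cos 194° = -32.02
Leg 3 (119°, 21 mi): east 21 sin 119° = 18.37, north 21 cos 119° = -10.18
Net: 22.99 east, -70.52 north. Distance = √((22.99)² + (-70.52)²) = 74.174 mi.

74.2 mi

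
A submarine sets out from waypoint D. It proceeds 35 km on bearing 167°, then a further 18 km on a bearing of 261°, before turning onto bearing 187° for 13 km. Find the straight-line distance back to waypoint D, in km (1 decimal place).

Leg 1 (167°, 35 km): east 35 sin 167° = 7.87, north 35 cos 167° = -34.10
Leg 2 (261°, 18 km): east 18 sin 261° = -17.78, north 18 cos 261° = -2.82
Leg 3 (187°, 13 km): east 13 sin 187° = -1.58, north 13 cos 187° = -12.90
Net: -11.49 east, -49.82 north. Distance = √((-11.49)² + (-49.82)²) = 51.129 km.

51.1 km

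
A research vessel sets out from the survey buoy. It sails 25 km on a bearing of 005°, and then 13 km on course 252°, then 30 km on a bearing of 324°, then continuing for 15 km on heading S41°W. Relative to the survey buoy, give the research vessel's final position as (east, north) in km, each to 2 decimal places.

(-37.66, 33.84)

Leg 1 (005°, 25 km): east 25 sin 5° = 2.18, north 25 cos 5° = 24.90
Leg 2 (252°, 13 km): east 13 sin 252° = -12.36, north 13 cos 252° = -4.02
Leg 3 (324°, 30 km): east 30 sin 324° = -17.63, north 30 cos 324° = 24.27
Leg 4 (S41°W, 15 km): east 15 sin 221° = -9.84, north 15 cos 221° = -11.32
Summing: -37.66 km east, 33.84 km north → (-37.66, 33.84).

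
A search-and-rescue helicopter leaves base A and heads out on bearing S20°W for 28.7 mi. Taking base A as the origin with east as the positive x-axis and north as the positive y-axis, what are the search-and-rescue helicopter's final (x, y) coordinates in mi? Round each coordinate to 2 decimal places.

(-9.82, -26.97)

Leg 1 (S20°W, 28.7 mi): east 28.7 sin 200° = -9.82, north 28.7 cos 200° = -26.97
Summing: -9.82 mi east, -26.97 mi north → (-9.82, -26.97).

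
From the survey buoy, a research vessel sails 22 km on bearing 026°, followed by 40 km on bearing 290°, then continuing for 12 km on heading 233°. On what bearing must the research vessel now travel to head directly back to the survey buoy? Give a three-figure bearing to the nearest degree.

125°

Leg 1 (026°, 22 km): east 22 sin 26° = 9.64, north 22 cos 26° = 19.77
Leg 2 (290°, 40 km): east 40 sin 290° = -37.59, north 40 cos 290° = 13.68
Leg 3 (233°, 12 km): east 12 sin 233° = -9.58, north 12 cos 233° = -7.22
Net displacement: -37.53 east, 26.23 north. Direction back to start is (37.53, -26.23): bearing = atan2(37.53, -26.23) mod 360° = 124.95° ≈ 125°.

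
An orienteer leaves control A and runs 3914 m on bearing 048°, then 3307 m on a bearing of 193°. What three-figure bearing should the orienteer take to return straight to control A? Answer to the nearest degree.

Leg 1 (048°, 3914 m): east 3914 sin 48° = 2908.67, north 3914 cos 48° = 2618.98
Leg 2 (193°, 3307 m): east 3307 sin 193° = -743.91, north 3307 cos 193° = -3222.24
Net displacement: 2164.76 east, -603.26 north. Direction back to start is (-2164.76, 603.26): bearing = atan2(-2164.76, 603.26) mod 360° = 285.57° ≈ 286°.

286°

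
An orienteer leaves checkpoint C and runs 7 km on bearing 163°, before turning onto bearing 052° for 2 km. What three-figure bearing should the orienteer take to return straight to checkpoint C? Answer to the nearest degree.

326°

Leg 1 (163°, 7 km): east 7 sin 163° = 2.05, north 7 cos 163° = -6.69
Leg 2 (052°, 2 km): east 2 sin 52° = 1.58, north 2 cos 52° = 1.23
Net displacement: 3.62 east, -5.46 north. Direction back to start is (-3.62, 5.46): bearing = atan2(-3.62, 5.46) mod 360° = 326.45° ≈ 326°.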